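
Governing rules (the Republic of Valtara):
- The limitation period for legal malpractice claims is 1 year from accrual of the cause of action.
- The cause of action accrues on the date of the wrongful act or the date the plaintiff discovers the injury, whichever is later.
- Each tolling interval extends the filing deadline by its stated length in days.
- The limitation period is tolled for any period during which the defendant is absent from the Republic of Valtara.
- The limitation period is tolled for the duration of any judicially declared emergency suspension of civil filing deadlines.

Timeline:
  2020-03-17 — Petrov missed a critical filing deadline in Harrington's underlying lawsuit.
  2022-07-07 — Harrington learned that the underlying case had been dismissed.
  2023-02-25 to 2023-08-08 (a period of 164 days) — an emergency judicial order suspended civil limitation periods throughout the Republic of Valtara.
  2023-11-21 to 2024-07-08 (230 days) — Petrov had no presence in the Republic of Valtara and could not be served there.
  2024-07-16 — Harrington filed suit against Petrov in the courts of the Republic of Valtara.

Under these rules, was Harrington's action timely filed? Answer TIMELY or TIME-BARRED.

Because discovery on 2022-07-07 post-dates the 2020-03-17 act, accrual under the later-of rule falls on 2022-07-07.
Adding the 1 year base period to 2022-07-07 gives a deadline of 2023-07-07, before any tolling.
Because the emergency suspension of filing deadlines ran from 2023-02-25 to 2023-08-08, the deadline is extended by 164 days to 2023-12-18.
The defendant's absence from the jurisdiction from 2023-11-21 to 2024-07-08 tolled the period for 230 days, extending the deadline to 2024-08-04.
Harrington filed on 2024-07-16, before the 2024-08-04 deadline, so the action is timely.

TIMELY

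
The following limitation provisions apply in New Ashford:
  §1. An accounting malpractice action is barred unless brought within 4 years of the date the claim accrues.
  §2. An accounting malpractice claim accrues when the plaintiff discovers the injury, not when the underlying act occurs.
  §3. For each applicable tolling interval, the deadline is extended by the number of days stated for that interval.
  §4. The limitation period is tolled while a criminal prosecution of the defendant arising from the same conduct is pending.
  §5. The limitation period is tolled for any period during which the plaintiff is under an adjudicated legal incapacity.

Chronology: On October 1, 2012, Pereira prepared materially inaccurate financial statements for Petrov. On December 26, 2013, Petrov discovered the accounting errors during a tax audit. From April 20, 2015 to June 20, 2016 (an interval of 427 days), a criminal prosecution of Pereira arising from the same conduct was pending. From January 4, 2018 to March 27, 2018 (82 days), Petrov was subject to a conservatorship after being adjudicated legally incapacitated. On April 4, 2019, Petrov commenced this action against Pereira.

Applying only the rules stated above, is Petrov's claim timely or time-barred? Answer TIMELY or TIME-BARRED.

The claim did not accrue until Petrov discovered the injury on December 26, 2013; the October 1, 2012 act date does not start the clock under the stated rule.
Adding the 4 years base period to December 26, 2013 gives a deadline of December 26, 2017, before any tolling.
The pending criminal prosecution from April 20, 2015 to June 20, 2016 tolled the period for 427 days, extending the deadline to February 26, 2019.
The plaintiff's legal incapacity from January 4, 2018 to March 27, 2018 tolled the period for 82 days, extending the deadline to May 19, 2019.
Petrov filed on April 4, 2019, before the May 19, 2019 deadline, so the action is timely.

TIMELY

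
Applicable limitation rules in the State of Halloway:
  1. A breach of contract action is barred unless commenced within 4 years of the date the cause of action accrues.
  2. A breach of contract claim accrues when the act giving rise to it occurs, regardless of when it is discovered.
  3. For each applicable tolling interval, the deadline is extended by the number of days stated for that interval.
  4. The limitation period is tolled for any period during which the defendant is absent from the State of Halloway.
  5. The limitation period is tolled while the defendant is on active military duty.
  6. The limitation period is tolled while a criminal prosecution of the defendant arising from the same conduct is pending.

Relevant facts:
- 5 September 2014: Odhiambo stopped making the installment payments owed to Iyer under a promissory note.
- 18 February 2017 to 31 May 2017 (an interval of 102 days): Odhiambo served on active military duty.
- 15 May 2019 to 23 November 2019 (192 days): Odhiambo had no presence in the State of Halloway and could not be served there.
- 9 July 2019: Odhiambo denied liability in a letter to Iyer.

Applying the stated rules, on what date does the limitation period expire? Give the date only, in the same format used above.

16 December 2018

The cause of action accrued on 5 September 2014, the date of the act.
4 years from 5 September 2014 is 5 September 2018.
Because the defendant's active military service ran from 18 February 2017 to 31 May 2017, the deadline is extended by 102 days to 16 December 2018.
The defendant's absence from the jurisdiction from 15 May 2019 to 23 November 2019 began after the period had already run on 16 December 2018, so it has no tolling effect.
Nothing else in the chronology tolls or restarts the period.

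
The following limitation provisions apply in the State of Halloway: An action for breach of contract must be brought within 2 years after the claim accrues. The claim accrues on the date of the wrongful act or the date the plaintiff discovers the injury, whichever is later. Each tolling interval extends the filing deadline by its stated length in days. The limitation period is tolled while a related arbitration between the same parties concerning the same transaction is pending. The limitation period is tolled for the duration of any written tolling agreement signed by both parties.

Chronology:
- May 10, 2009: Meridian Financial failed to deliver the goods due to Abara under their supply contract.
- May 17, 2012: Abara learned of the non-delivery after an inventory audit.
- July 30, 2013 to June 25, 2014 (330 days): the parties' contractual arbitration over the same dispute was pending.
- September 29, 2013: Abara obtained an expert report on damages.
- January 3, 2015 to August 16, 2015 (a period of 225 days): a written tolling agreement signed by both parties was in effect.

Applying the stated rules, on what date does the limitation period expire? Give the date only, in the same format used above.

November 23, 2015

Taking the later of the act (May 10, 2009) and discovery (May 17, 2012), the claim accrued on May 17, 2012.
Adding the 2 years base period to May 17, 2012 gives a deadline of May 17, 2014, before any tolling.
The period was tolled for 330 days by the pending related arbitration (July 30, 2013 to June 25, 2014), pushing the deadline to April 12, 2015.
The period was tolled for 225 days by the written tolling agreement (January 3, 2015 to August 16, 2015), pushing the deadline to November 23, 2015.
Nothing else in the chronology tolls or restarts the period.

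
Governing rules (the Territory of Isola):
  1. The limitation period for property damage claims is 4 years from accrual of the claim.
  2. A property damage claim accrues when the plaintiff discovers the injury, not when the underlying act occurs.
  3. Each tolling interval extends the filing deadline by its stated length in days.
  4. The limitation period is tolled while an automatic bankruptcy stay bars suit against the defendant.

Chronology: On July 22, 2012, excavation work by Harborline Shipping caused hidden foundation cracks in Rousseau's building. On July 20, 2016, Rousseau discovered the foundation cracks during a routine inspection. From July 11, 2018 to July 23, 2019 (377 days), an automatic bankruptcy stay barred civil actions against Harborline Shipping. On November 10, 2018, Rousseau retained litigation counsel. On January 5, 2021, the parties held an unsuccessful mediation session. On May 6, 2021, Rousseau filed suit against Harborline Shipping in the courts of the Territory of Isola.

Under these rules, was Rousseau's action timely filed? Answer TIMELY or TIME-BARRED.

Accrual is tied to discovery, so the period began on July 20, 2016 rather than on July 22, 2012 when the act occurred.
Adding the 4 years base period to July 20, 2016 gives a deadline of July 20, 2020, before any tolling.
The period was tolled for 377 days by the automatic bankruptcy stay (July 11, 2018 to July 23, 2019), pushing the deadline to August 1, 2021.
Nothing else in the chronology tolls or restarts the period.
Filing on May 6, 2021 beat the August 1, 2021 deadline — the action is timely.

TIMELY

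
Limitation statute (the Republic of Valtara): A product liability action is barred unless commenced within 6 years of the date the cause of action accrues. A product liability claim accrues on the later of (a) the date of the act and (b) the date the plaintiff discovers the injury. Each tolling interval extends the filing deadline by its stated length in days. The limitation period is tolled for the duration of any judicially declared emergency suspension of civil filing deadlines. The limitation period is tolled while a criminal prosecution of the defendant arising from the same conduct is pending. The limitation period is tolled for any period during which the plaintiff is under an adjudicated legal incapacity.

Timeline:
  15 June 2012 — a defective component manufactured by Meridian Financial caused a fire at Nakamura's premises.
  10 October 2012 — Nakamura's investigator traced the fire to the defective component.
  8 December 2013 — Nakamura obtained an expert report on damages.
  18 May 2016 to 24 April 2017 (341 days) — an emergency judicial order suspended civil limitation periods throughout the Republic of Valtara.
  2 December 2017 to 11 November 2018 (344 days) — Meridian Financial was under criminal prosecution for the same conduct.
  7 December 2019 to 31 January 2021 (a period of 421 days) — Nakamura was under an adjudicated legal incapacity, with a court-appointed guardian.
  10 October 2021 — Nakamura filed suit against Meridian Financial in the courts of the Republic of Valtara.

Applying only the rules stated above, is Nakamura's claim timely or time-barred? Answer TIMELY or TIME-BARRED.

Taking the later of the act (15 June 2012) and discovery (10 October 2012), the claim accrued on 10 October 2012.
The untolled deadline — 6 years after 10 October 2012 — is 10 October 2018.
The emergency suspension of filing deadlines from 18 May 2016 to 24 April 2017 tolled the period for 341 days, extending the deadline to 16 September 2019.
The period was tolled for 344 days by the pending criminal prosecution (2 December 2017 to 11 November 2018), pushing the deadline to 25 August 2020.
The period was tolled for 421 days by the plaintiff's legal incapacity (7 December 2019 to 31 January 2021), pushing the deadline to 20 October 2021.
None of the other events listed affects the running of the period under the stated rules.
Filing on 10 October 2021 beat the 20 October 2021 deadline — the action is timely.

TIMELY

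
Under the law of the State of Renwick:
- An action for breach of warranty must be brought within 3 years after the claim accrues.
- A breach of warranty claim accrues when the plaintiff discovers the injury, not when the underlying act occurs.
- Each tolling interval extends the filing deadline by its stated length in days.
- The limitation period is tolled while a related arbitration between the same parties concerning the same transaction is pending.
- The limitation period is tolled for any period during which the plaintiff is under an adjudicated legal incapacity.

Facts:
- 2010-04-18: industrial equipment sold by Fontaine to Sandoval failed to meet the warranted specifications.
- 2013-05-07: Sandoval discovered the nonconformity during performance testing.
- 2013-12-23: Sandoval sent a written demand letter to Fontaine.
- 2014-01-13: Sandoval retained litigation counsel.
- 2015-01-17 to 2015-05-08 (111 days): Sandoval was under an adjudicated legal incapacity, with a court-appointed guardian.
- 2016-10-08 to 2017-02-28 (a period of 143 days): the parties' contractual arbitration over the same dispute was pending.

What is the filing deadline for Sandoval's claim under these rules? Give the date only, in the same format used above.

Accrual is tied to discovery, so the period began on 2013-05-07 rather than on 2010-04-18 when the act occurred.
The untolled deadline — 3 years after 2013-05-07 — is 2016-05-07.
The period was tolled for 111 days by the plaintiff's legal incapacity (2015-01-17 to 2015-05-08), pushing the deadline to 2016-08-26.
The pending related arbitration from 2016-10-08 to 2017-02-28 began after the period had already run on 2016-08-26, so it has no tolling effect.
None of the other events listed affects the running of the period under the stated rules.

2016-08-26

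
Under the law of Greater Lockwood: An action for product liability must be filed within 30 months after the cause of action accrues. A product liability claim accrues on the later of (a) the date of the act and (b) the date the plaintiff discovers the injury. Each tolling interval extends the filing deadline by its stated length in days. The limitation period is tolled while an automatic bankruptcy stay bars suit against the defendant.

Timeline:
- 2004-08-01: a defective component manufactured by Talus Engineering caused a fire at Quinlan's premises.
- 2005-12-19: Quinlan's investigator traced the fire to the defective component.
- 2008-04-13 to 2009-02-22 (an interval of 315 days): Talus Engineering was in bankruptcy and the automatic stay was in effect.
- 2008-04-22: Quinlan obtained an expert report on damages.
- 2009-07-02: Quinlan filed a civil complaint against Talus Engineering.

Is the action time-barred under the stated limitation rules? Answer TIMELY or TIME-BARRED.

Taking the later of the act (2004-08-01) and discovery (2005-12-19), the claim accrued on 2005-12-19.
The untolled deadline — 30 months after 2005-12-19 — is 2008-06-19.
The automatic bankruptcy stay from 2008-04-13 to 2009-02-22 tolled the period for 315 days, extending the deadline to 2009-04-30.
The other events in the timeline have no effect on the limitation period under the stated rules.
The 2009-07-02 filing falls after the 2009-04-30 deadline; the claim is time-barred.

TIME-BARRED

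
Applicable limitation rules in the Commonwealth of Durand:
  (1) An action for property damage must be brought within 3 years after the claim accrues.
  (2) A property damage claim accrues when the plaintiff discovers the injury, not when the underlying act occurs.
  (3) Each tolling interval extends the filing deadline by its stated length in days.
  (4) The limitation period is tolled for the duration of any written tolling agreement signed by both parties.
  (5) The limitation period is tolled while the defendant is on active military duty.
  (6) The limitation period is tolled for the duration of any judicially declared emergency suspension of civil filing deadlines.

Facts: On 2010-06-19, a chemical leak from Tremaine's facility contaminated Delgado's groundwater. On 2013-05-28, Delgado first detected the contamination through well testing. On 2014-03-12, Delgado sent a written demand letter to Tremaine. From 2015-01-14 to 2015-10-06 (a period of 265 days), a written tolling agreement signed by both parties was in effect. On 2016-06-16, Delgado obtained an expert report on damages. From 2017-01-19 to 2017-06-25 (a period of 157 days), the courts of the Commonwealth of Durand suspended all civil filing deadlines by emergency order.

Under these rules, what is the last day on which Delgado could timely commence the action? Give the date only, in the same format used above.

2017-07-24

Accrual is tied to discovery, so the period began on 2013-05-28 rather than on 2010-06-19 when the act occurred.
The untolled deadline — 3 years after 2013-05-28 — is 2016-05-28.
Because the written tolling agreement ran from 2015-01-14 to 2015-10-06, the deadline is extended by 265 days to 2017-02-17.
The emergency suspension of filing deadlines from 2017-01-19 to 2017-06-25 tolled the period for 157 days, extending the deadline to 2017-07-24.
None of the other events listed affects the running of the period under the stated rules.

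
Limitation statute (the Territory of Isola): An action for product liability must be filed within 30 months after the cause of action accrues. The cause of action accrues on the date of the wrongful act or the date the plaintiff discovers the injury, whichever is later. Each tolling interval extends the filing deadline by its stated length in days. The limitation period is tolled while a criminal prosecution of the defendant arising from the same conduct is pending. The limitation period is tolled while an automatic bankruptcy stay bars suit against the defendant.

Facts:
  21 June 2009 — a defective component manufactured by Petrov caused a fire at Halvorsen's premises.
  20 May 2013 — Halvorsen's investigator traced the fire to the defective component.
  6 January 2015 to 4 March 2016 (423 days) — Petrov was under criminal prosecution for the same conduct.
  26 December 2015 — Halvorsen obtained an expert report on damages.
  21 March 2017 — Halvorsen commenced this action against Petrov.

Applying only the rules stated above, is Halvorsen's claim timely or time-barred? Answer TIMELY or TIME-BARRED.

TIME-BARRED

Because discovery on 20 May 2013 post-dates the 21 June 2009 act, accrual under the later-of rule falls on 20 May 2013.
Adding the 30 months base period to 20 May 2013 gives a deadline of 20 November 2015, before any tolling.
The pending criminal prosecution from 6 January 2015 to 4 March 2016 tolled the period for 423 days, extending the deadline to 16 January 2017.
Nothing else in the chronology tolls or restarts the period.
The 21 March 2017 filing falls after the 16 January 2017 deadline; the claim is time-barred.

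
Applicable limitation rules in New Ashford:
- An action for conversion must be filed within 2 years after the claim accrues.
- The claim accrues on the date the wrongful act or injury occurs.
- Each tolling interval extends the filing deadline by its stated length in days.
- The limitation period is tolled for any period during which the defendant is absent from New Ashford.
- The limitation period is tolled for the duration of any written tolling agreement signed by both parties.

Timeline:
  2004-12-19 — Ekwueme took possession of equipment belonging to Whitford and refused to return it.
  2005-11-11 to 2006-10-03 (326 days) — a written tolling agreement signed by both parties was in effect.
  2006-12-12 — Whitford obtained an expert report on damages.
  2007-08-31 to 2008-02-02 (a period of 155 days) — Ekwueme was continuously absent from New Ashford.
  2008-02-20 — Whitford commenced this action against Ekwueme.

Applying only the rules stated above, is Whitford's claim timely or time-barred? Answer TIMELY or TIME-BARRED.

The claim accrued on 2004-12-19, when the wrongful act occurred.
Adding the 2 years base period to 2004-12-19 gives a deadline of 2006-12-19, before any tolling.
The period was tolled for 326 days by the written tolling agreement (2005-11-11 to 2006-10-03), pushing the deadline to 2007-11-10.
Because the defendant's absence from the jurisdiction ran from 2007-08-31 to 2008-02-02, the deadline is extended by 155 days to 2008-04-13.
The other events in the timeline have no effect on the limitation period under the stated rules.
Filing on 2008-02-20 beat the 2008-04-13 deadline — the action is timely.

TIMELY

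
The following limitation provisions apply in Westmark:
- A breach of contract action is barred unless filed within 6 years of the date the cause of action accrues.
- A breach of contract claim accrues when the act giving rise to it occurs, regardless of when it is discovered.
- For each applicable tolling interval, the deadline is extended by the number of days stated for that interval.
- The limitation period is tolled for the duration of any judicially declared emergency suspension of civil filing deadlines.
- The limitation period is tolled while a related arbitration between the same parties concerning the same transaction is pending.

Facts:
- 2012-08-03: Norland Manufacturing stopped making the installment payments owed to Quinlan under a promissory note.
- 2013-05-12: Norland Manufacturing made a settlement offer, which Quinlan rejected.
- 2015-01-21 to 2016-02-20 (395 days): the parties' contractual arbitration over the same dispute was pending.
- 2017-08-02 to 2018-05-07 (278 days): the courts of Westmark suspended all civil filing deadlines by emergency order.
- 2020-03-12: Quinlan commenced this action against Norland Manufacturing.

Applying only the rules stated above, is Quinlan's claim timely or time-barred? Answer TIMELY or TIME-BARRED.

TIMELY

The claim accrued on 2012-08-03, when the wrongful act occurred.
Adding the 6 years base period to 2012-08-03 gives a deadline of 2018-08-03, before any tolling.
The period was tolled for 395 days by the pending related arbitration (2015-01-21 to 2016-02-20), pushing the deadline to 2019-09-02.
Because the emergency suspension of filing deadlines ran from 2017-08-02 to 2018-05-07, the deadline is extended by 278 days to 2020-06-06.
None of the other events listed affects the running of the period under the stated rules.
Filing on 2020-03-12 beat the 2020-06-06 deadline — the action is timely.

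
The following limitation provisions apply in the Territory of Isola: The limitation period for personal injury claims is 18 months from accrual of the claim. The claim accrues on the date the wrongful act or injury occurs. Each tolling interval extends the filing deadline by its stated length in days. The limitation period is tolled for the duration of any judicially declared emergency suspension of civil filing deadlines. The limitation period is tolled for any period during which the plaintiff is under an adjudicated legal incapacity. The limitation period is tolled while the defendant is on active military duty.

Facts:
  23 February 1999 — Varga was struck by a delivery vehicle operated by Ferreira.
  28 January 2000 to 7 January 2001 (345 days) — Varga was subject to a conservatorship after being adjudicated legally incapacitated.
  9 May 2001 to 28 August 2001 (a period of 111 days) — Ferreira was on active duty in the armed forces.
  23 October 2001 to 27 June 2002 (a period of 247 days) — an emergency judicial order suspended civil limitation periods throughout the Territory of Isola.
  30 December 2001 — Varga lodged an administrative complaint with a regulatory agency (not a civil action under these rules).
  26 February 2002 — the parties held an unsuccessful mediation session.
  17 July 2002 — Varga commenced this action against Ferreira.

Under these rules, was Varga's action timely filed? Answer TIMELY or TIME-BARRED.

TIMELY

The claim accrued on 23 February 1999, the date of the act.
Adding the 18 months base period to 23 February 1999 gives a deadline of 23 August 2000, before any tolling.
The plaintiff's legal incapacity from 28 January 2000 to 7 January 2001 tolled the period for 345 days, extending the deadline to 3 August 2001.
The period was tolled for 111 days by the defendant's active military service (9 May 2001 to 28 August 2001), pushing the deadline to 22 November 2001.
The emergency suspension of filing deadlines from 23 October 2001 to 27 June 2002 tolled the period for 247 days, extending the deadline to 27 July 2002.
None of the other events listed affects the running of the period under the stated rules.
The 17 July 2002 filing precedes the 27 July 2002 deadline; the claim is timely.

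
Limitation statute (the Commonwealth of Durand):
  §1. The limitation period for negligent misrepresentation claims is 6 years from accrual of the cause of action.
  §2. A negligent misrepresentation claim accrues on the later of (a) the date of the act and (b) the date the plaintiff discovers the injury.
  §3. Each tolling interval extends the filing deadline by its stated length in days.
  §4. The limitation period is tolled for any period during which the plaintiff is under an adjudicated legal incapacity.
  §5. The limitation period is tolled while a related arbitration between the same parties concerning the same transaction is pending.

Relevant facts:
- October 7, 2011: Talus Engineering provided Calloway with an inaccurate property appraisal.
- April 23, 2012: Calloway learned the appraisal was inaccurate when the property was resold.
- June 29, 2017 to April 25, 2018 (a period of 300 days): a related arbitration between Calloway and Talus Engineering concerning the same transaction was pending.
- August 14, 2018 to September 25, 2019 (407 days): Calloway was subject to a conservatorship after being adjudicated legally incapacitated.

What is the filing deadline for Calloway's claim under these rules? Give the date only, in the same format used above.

March 30, 2020

Taking the later of the act (October 7, 2011) and discovery (April 23, 2012), the claim accrued on April 23, 2012.
The untolled deadline — 6 years after April 23, 2012 — is April 23, 2018.
The pending related arbitration from June 29, 2017 to April 25, 2018 tolled the period for 300 days, extending the deadline to February 17, 2019.
The plaintiff's legal incapacity from August 14, 2018 to September 25, 2019 tolled the period for 407 days, extending the deadline to March 30, 2020.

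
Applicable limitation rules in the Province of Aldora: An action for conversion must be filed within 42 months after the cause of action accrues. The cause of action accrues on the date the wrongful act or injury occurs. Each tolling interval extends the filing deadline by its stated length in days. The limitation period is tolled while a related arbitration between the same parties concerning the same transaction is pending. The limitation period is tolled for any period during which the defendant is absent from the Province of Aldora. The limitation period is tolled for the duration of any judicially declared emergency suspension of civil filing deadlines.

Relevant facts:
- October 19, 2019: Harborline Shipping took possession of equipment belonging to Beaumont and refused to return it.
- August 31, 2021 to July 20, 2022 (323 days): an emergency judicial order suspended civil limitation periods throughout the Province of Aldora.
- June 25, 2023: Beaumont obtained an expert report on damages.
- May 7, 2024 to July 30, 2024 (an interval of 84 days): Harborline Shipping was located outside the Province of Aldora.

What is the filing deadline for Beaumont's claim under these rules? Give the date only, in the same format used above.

The cause of action accrued on October 19, 2019, the date of the act.
42 months from October 19, 2019 is April 19, 2023.
Because the emergency suspension of filing deadlines ran from August 31, 2021 to July 20, 2022, the deadline is extended by 323 days to March 7, 2024.
The defendant's absence from the jurisdiction starting May 7, 2024 came too late — the period had run on March 7, 2024 — and so does not extend the deadline.
Nothing else in the chronology tolls or restarts the period.

March 7, 2024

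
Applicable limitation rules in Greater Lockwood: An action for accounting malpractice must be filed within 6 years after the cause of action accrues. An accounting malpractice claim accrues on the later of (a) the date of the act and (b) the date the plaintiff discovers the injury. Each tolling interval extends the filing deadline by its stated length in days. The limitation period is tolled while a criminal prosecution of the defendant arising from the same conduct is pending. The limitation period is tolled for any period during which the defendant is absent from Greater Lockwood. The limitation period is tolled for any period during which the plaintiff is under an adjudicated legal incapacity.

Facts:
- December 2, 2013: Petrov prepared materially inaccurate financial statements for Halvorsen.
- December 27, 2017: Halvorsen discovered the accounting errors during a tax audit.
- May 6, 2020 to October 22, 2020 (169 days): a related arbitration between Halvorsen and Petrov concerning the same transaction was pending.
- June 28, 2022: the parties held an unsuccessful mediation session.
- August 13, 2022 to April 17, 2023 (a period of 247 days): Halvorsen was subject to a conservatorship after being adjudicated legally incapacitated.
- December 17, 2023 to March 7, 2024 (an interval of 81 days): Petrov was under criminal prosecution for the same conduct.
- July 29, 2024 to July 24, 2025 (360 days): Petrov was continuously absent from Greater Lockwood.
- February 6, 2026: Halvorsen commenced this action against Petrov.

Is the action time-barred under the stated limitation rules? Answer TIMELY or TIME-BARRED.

TIME-BARRED

Taking the later of the act (December 2, 2013) and discovery (December 27, 2017), the claim accrued on December 27, 2017.
Adding the 6 years base period to December 27, 2017 gives a deadline of December 27, 2023, before any tolling.
The plaintiff's legal incapacity from August 13, 2022 to April 17, 2023 tolled the period for 247 days, extending the deadline to August 30, 2024.
The pending criminal prosecution from December 17, 2023 to March 7, 2024 tolled the period for 81 days, extending the deadline to November 19, 2024.
Because the defendant's absence from the jurisdiction ran from July 29, 2024 to July 24, 2025, the deadline is extended by 360 days to November 14, 2025.
No stated provision tolls the period for a pending arbitration, so the interval from May 6, 2020 to October 22, 2020 has no effect on the deadline.
The other events in the timeline have no effect on the limitation period under the stated rules.
The February 6, 2026 filing falls after the November 14, 2025 deadline; the claim is time-barred.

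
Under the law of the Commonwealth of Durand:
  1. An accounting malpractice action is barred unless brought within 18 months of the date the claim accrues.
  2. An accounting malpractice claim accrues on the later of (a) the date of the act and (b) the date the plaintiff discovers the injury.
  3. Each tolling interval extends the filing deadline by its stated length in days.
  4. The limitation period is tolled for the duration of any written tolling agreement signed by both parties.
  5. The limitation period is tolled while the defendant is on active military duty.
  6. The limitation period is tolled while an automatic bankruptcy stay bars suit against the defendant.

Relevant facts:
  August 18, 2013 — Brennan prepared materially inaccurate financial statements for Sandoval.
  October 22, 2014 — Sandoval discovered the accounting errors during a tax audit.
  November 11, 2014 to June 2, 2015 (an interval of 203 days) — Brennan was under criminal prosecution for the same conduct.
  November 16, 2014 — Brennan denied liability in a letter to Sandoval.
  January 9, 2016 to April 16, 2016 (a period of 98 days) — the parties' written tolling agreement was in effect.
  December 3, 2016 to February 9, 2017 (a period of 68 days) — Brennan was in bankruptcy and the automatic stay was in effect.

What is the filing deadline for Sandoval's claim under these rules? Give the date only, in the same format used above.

The claim accrued on October 22, 2014 — the later of the August 18, 2013 act and the October 22, 2014 discovery.
Adding the 18 months base period to October 22, 2014 gives a deadline of April 22, 2016, before any tolling.
Because the written tolling agreement ran from January 9, 2016 to April 16, 2016, the deadline is extended by 98 days to July 29, 2016.
The automatic bankruptcy stay starting December 3, 2016 came too late — the period had run on July 29, 2016 — and so does not extend the deadline.
Although a criminal prosecution ran from November 11, 2014 to June 2, 2015, the stated rules do not make that a tolling event, so it is disregarded.
None of the other events listed affects the running of the period under the stated rules.

July 29, 2016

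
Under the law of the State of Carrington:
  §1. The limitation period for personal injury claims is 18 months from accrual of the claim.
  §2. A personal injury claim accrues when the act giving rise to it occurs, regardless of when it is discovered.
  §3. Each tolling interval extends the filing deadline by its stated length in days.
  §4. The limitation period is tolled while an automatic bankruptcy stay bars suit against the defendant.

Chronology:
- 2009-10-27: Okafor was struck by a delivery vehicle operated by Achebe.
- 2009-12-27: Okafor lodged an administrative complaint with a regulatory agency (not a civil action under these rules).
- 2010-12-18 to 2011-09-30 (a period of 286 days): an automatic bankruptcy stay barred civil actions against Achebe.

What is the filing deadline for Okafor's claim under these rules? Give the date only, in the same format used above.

The limitation period began to run on 2009-10-27.
The untolled deadline — 18 months after 2009-10-27 — is 2011-04-27.
The automatic bankruptcy stay from 2010-12-18 to 2011-09-30 tolled the period for 286 days, extending the deadline to 2012-02-07.
The other events in the timeline have no effect on the limitation period under the stated rules.

2012-02-07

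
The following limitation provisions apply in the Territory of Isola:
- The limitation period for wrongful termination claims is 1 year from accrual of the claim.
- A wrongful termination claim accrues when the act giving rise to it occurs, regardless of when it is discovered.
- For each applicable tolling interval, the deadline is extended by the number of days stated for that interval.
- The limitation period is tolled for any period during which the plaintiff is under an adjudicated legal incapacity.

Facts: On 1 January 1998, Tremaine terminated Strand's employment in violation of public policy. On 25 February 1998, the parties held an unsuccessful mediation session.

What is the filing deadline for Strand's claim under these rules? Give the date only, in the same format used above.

1 January 1999

The limitation period began to run on 1 January 1998.
The untolled deadline — 1 year after 1 January 1998 — is 1 January 1999.
Nothing else in the chronology tolls or restarts the period.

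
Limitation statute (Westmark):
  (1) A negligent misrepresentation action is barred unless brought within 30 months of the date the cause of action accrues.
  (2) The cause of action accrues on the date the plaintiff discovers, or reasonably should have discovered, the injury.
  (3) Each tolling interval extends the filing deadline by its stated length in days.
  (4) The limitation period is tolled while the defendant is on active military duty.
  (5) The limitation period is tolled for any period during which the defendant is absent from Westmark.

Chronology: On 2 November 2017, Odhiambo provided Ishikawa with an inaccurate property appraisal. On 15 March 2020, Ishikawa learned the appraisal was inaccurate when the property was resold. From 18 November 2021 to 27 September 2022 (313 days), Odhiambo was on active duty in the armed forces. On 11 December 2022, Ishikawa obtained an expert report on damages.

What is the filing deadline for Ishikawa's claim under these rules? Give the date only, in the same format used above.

25 July 2023

Accrual is tied to discovery, so the period began on 15 March 2020 rather than on 2 November 2017 when the act occurred.
The untolled deadline — 30 months after 15 March 2020 — is 15 September 2022.
Because the defendant's active military service ran from 18 November 2021 to 27 September 2022, the deadline is extended by 313 days to 25 July 2023.
None of the other events listed affects the running of the period under the stated rules.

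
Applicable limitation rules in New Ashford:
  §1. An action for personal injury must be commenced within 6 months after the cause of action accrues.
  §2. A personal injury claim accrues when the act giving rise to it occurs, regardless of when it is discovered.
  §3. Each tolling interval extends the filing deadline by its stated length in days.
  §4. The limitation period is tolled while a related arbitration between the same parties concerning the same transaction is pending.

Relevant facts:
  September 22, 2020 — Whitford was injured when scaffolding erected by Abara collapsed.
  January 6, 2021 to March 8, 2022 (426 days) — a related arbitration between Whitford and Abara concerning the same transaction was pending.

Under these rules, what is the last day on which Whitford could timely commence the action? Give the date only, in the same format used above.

May 22, 2022

The limitation period began to run on September 22, 2020.
The untolled deadline — 6 months after September 22, 2020 — is March 22, 2021.
The pending related arbitration from January 6, 2021 to March 8, 2022 tolled the period for 426 days, extending the deadline to May 22, 2022.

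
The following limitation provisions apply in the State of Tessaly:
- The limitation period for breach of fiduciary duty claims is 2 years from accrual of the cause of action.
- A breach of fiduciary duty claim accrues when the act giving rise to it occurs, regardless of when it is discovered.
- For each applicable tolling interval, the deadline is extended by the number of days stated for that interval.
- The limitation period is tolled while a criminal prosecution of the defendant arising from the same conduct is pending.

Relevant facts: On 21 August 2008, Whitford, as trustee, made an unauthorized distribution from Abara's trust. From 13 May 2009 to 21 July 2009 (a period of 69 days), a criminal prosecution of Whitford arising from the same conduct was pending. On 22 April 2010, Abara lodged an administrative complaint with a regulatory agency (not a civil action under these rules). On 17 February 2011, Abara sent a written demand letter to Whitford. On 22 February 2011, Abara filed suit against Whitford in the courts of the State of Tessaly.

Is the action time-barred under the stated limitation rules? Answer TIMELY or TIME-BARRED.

The cause of action accrued on 21 August 2008, the date of the act.
Adding the 2 years base period to 21 August 2008 gives a deadline of 21 August 2010, before any tolling.
Because the pending criminal prosecution ran from 13 May 2009 to 21 July 2009, the deadline is extended by 69 days to 29 October 2010.
None of the other events listed affects the running of the period under the stated rules.
Filing on 22 February 2011 missed the 29 October 2010 deadline — the action is time-barred.

TIME-BARRED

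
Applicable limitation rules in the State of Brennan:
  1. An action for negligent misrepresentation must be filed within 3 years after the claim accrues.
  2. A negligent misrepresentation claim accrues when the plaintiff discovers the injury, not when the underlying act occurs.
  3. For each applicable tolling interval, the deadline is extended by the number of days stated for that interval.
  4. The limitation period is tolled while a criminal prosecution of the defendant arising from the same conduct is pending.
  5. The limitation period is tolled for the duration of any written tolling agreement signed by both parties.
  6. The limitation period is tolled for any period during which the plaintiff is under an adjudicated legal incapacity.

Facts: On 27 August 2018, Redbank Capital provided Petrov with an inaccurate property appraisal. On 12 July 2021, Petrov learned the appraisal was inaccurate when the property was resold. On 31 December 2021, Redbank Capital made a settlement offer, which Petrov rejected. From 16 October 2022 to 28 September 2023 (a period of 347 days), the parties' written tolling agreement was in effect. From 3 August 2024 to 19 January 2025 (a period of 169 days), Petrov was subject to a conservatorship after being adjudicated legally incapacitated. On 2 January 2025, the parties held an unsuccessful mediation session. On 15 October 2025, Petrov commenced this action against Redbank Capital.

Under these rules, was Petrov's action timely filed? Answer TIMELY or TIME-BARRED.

Under the discovery rule, the claim accrued on 12 July 2021, when Petrov discovered the injury — not on the 27 August 2018 date of the underlying act.
3 years from 12 July 2021 is 12 July 2024.
The period was tolled for 347 days by the written tolling agreement (16 October 2022 to 28 September 2023), pushing the deadline to 24 June 2025.
The period was tolled for 169 days by the plaintiff's legal incapacity (3 August 2024 to 19 January 2025), pushing the deadline to 10 December 2025.
None of the other events listed affects the running of the period under the stated rules.
Petrov filed on 15 October 2025, before the 10 December 2025 deadline, so the action is timely.

TIMELY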